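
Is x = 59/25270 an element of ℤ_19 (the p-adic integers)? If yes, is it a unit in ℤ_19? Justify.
x ∉ ℤ_19 (v_19(x) = -2 < 0)

ℤ_19 = {x ∈ ℚ_19 : v_19(x) ≥ 0} and ℤ_19^× = {x ∈ ℤ_19 : v_19(x) = 0}. Here v_19(59/25270) = v_19(num) − v_19(den) = -2; compare against these criteria.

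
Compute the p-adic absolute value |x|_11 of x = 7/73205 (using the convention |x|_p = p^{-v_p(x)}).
|7/73205|_11 = 14641

Step 1 — compute v_11(x) by factoring powers of 11 out of the numerator and denominator: v_11(7/73205) = -4. Step 2 — apply |x|_p = p^{-v_p(x)} = 11^{4} = 14641.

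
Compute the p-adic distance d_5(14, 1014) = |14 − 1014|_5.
d_5(14, 1014) = 1/125

Step 1 — x − y = 14 − 1014 = -1000. Step 2 — v_5(-1000) = 3 (factor: -1000 = −(5^3 · 8); the sign does not affect v_p). Step 3 — |x − y|_5 = 5^{-3} = 1/125.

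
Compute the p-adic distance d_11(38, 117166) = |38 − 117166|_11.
d_11(38, 117166) = 1/14641

Step 1 — x − y = 38 − 117166 = -117128. Step 2 — v_11(-117128) = 4 (factor: -117128 = −(11^4 · 8); the sign does not affect v_p). Step 3 — |x − y|_11 = 11^{-4} = 1/14641.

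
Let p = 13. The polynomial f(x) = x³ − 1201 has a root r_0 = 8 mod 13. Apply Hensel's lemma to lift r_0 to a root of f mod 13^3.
r_2 = 2088 (mod 2197)

Hensel: r_{i+1} = r_i − f(r_i)/f′(r_i) mod 13^{i+2}, where f′(x) = 3x². Iterate:
  r_0 = 8 (mod 13)
  r_1 = 60 (mod 169)
  r_2 = 2088 (mod 2197)
Final: r = 2088 with f(r) ≡ 0 mod 13^3.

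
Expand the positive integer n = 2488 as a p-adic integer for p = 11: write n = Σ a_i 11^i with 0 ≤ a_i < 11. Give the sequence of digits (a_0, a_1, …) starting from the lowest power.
(a_0, a_1, …) = (2, 6, 9, 1)

Repeated division by 11 gives the digits low-to-high: 2488 = 2 + 6·11^1 + 9·11^2 + 1·11^3. Digit sequence: (2, 6, 9, 1).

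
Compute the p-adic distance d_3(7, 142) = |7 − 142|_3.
d_3(7, 142) = 1/27

Step 1 — x − y = 7 − 142 = -135. Step 2 — v_3(-135) = 3 (factor: -135 = −(3^3 · 5); the sign does not affect v_p). Step 3 — |x − y|_3 = 3^{-3} = 1/27.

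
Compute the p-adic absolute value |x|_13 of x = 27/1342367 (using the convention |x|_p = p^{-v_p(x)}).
|27/1342367|_13 = 28561

Step 1 — compute v_13(x) by factoring powers of 13 out of the numerator and denominator: v_13(27/1342367) = -4. Step 2 — apply |x|_p = p^{-v_p(x)} = 13^{4} = 28561.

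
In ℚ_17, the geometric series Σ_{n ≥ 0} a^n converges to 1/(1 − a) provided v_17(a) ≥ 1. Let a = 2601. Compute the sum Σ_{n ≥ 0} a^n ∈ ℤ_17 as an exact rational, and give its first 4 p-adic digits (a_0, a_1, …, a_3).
Σ a^n = 1/(1 − a) = -1/2600;  first 4 digits = (1, 0, 9, 0)

v_17(a) = 2 ≥ 1, so the series converges in ℤ_17 to 1/(1 − a) = 1/(1 − 2601) = -1/2600. Expand this rational in ℤ_17: compute digits iteratively via d_i = x_i mod 17, x_{i+1} = (x_i − d_i)/17. The first 4 digits are (1, 0, 9, 0).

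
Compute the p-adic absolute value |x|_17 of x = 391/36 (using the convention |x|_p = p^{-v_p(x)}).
|391/36|_17 = 1/17

Step 1 — compute v_17(x) by factoring powers of 17 out of the numerator and denominator: v_17(391/36) = 1. Step 2 — apply |x|_p = p^{-v_p(x)} = 17^{-1} = 1/17.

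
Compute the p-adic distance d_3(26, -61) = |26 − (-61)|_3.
d_3(26, -61) = 1/3

Step 1 — x − y = 26 − (-61) = 87. Step 2 — v_3(87) = 1 (factor: 87 = (3^1 · 29); the sign does not affect v_p). Step 3 — |x − y|_3 = 3^{-1} = 1/3.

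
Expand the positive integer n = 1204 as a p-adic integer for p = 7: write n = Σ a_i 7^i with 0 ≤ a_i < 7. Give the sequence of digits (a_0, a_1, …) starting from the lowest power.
(a_0, a_1, …) = (0, 4, 3, 3)

Repeated division by 7 gives the digits low-to-high: 1204 = 4·7^1 + 3·7^2 + 3·7^3. Digit sequence: (0, 4, 3, 3).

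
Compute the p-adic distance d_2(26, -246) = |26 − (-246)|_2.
d_2(26, -246) = 1/16

Step 1 — x − y = 26 − (-246) = 272. Step 2 — v_2(272) = 4 (factor: 272 = (2^4 · 17); the sign does not affect v_p). Step 3 — |x − y|_2 = 2^{-4} = 1/16.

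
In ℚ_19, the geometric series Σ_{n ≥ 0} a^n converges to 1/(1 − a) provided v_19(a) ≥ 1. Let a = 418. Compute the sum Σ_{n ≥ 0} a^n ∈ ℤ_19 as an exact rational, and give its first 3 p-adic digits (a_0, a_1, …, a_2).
Σ a^n = 1/(1 − a) = -1/417;  first 3 digits = (1, 3, 10)

v_19(a) = 1 ≥ 1, so the series converges in ℤ_19 to 1/(1 − a) = 1/(1 − 418) = -1/417. Expand this rational in ℤ_19: compute digits iteratively via d_i = x_i mod 19, x_{i+1} = (x_i − d_i)/19. The first 3 digits are (1, 3, 10).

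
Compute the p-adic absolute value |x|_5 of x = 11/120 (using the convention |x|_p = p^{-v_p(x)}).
|11/120|_5 = 5

Step 1 — compute v_5(x) by factoring powers of 5 out of the numerator and denominator: v_5(11/120) = -1. Step 2 — apply |x|_p = p^{-v_p(x)} = 5^{1} = 5.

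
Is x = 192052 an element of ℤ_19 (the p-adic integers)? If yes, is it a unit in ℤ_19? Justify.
x ∈ ℤ_19 but not a unit; v_19(x) = 3 > 0

ℤ_19 = {x ∈ ℚ_19 : v_19(x) ≥ 0} and ℤ_19^× = {x ∈ ℤ_19 : v_19(x) = 0}. Here v_19(192052) = v_19(num) − v_19(den) = 3; compare against these criteria.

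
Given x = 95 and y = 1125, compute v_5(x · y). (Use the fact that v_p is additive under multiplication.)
v_5(106875) = 4

v_p(x) = 1 (factor: 95 = 5^1 · 19); v_p(y) = 3 (factor: 1125 = 5^3 · 9). Additivity: v_p(xy) = v_p(x) + v_p(y) = 1 + 3 = 4. (Direct check: xy = 106875 = 5^4 · (171).)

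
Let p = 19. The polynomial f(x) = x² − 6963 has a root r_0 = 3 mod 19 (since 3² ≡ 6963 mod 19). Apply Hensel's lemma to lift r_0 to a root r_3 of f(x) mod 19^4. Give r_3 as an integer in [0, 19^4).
r_3 = 11631 (mod 130321)

Hensel's recurrence: r_{i+1} = r_i − f(r_i)·(f′(r_i))^{-1} mod 19^{i+2}, with f′(x) = 2x. Iterate:
  r_0 = 3 (mod 19)
  r_1 = 79 (mod 361)
  r_2 = 4772 (mod 6859)
  r_3 = 11631 (mod 130321)
Final: r_3 = 11631, and one checks f(r_3) ≡ 0 mod 19^4.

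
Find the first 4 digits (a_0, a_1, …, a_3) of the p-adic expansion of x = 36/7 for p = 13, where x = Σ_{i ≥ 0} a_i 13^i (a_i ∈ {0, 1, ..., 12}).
(a_0, …, a_3) = (7, 11, 1, 11)

v_13(36/7) = 0 (numerator and denominator both coprime to 13), so x ∈ ℤ_13^×. Compute digits iteratively via a_i = x_i mod 13, x_{i+1} = (x_i − a_i)/13, with x_0 = x:
  x_0 = 36/7;  a_0 = 7;  x_1 = (x_0 − 7)/13 = -1/7
  x_1 = -1/7;  a_1 = 11;  x_2 = (x_1 − 11)/13 = -6/7
  x_2 = -6/7;  a_2 = 1;  x_3 = (x_2 − 1)/13 = -1/7
  x_3 = -1/7;  a_3 = 11;  x_4 = (x_3 − 11)/13 = -6/7
Digits: (7, 11, 1, 11).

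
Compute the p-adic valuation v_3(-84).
v_3(-84) = 1

v_3(n) is the largest exponent k such that 3^k divides n. Factor out: -84 = -3^1 · 28. (Sign doesn't affect v_p.) So v_3(-84) = 1.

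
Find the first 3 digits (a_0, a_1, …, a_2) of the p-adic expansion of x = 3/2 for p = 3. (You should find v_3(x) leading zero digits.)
(a_0, …, a_2) = (0, 2, 1)

v_3(3/2) = 1, so a_0 = ... = a_0 = 0. Factor out: x = 3^1 · u with u = 1/2 a unit in ℤ_3. Expand u iteratively via a_{v+i} = u_i mod 3, u_{i+1} = (u_i − a_{v+i})/3:
  u_0 = 1/2;  a_1 = 2;  u_1 = (u_0 − 2)/3 = -1/2
  u_1 = -1/2;  a_2 = 1;  u_2 = (u_1 − 1)/3 = -1/2
Digits: (0, 2, 1).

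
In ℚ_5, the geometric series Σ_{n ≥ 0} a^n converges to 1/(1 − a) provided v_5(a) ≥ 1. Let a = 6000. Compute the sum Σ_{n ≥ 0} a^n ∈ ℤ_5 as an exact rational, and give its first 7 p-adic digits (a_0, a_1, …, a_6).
Σ a^n = 1/(1 − a) = -1/5999;  first 7 digits = (1, 0, 0, 3, 4, 1, 4)

v_5(a) = 3 ≥ 1, so the series converges in ℤ_5 to 1/(1 − a) = 1/(1 − 6000) = -1/5999. Expand this rational in ℤ_5: compute digits iteratively via d_i = x_i mod 5, x_{i+1} = (x_i − d_i)/5. The first 7 digits are (1, 0, 0, 3, 4, 1, 4).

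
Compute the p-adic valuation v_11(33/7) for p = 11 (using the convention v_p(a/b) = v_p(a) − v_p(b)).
v_11(33/7) = 1

Factor powers of 11 from the numerator and denominator of the reduced fraction: 33 = 11^1 · 3 and 7 = 11^0 · 7. Apply v_p(a/b) = v_p(a) − v_p(b): v_11(33/7) = 1 − 0 = 1.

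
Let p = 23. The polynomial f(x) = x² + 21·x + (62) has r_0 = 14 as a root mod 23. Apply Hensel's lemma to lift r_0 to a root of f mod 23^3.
r_2 = 3533 (mod 12167)

Hensel: r_{i+1} = r_i − f(r_i)·(f′(r_i))^{-1} mod 23^{i+2}, f′(x) = 2x + 21. Iterate:
  r_0 = 14 (mod 23)
  r_1 = 359 (mod 529)
  r_2 = 3533 (mod 12167)
Final: r = 3533 satisfies f(r) ≡ 0 mod 23^3.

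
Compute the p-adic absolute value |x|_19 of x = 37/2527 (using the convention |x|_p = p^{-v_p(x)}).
|37/2527|_19 = 361

Step 1 — compute v_19(x) by factoring powers of 19 out of the numerator and denominator: v_19(37/2527) = -2. Step 2 — apply |x|_p = p^{-v_p(x)} = 19^{2} = 361.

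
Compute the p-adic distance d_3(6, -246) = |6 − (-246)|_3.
d_3(6, -246) = 1/9

Step 1 — x − y = 6 − (-246) = 252. Step 2 — v_3(252) = 2 (factor: 252 = (3^2 · 28); the sign does not affect v_p). Step 3 — |x − y|_3 = 3^{-2} = 1/9.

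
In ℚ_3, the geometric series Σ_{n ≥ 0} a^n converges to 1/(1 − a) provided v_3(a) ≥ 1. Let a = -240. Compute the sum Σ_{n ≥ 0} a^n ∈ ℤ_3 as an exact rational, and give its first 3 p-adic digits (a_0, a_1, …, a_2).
Σ a^n = 1/(1 − a) = 1/241;  first 3 digits = (1, 1, 1)

v_3(a) = 1 ≥ 1, so the series converges in ℤ_3 to 1/(1 − a) = 1/(1 − (-240)) = 1/241. Expand this rational in ℤ_3: compute digits iteratively via d_i = x_i mod 3, x_{i+1} = (x_i − d_i)/3. The first 3 digits are (1, 1, 1).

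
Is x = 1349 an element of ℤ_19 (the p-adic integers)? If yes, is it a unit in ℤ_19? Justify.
x ∈ ℤ_19 but not a unit; v_19(x) = 1 > 0

ℤ_19 = {x ∈ ℚ_19 : v_19(x) ≥ 0} and ℤ_19^× = {x ∈ ℤ_19 : v_19(x) = 0}. Here v_19(1349) = v_19(num) − v_19(den) = 1; compare against these criteria.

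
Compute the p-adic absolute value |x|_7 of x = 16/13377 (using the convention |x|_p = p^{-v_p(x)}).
|16/13377|_7 = 343

Step 1 — compute v_7(x) by factoring powers of 7 out of the numerator and denominator: v_7(16/13377) = -3. Step 2 — apply |x|_p = p^{-v_p(x)} = 7^{3} = 343.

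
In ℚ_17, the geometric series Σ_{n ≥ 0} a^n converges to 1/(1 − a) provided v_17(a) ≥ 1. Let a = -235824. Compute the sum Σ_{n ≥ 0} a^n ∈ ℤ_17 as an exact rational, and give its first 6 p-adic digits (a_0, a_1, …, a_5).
Σ a^n = 1/(1 − a) = 1/235825;  first 6 digits = (1, 0, 0, 3, 14, 16)

v_17(a) = 3 ≥ 1, so the series converges in ℤ_17 to 1/(1 − a) = 1/(1 − (-235824)) = 1/235825. Expand this rational in ℤ_17: compute digits iteratively via d_i = x_i mod 17, x_{i+1} = (x_i − d_i)/17. The first 6 digits are (1, 0, 0, 3, 14, 16).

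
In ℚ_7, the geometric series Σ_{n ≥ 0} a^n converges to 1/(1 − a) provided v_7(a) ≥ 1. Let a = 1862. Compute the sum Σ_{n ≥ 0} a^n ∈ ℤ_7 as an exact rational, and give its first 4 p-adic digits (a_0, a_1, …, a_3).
Σ a^n = 1/(1 − a) = -1/1861;  first 4 digits = (1, 0, 3, 5)

v_7(a) = 2 ≥ 1, so the series converges in ℤ_7 to 1/(1 − a) = 1/(1 − 1862) = -1/1861. Expand this rational in ℤ_7: compute digits iteratively via d_i = x_i mod 7, x_{i+1} = (x_i − d_i)/7. The first 4 digits are (1, 0, 3, 5).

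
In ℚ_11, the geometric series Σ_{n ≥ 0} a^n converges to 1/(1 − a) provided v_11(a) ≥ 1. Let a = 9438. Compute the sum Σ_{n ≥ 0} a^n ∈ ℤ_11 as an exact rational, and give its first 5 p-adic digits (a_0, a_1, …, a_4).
Σ a^n = 1/(1 − a) = -1/9437;  first 5 digits = (1, 0, 1, 7, 1)

v_11(a) = 2 ≥ 1, so the series converges in ℤ_11 to 1/(1 − a) = 1/(1 − 9438) = -1/9437. Expand this rational in ℤ_11: compute digits iteratively via d_i = x_i mod 11, x_{i+1} = (x_i − d_i)/11. The first 5 digits are (1, 0, 1, 7, 1).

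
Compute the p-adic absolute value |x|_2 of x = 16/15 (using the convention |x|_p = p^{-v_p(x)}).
|16/15|_2 = 1/16

Step 1 — compute v_2(x) by factoring powers of 2 out of the numerator and denominator: v_2(16/15) = 4. Step 2 — apply |x|_p = p^{-v_p(x)} = 2^{-4} = 1/16.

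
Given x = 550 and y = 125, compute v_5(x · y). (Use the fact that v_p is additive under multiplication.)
v_5(68750) = 5

v_p(x) = 2 (factor: 550 = 5^2 · 22); v_p(y) = 3 (factor: 125 = 5^3 · 1). Additivity: v_p(xy) = v_p(x) + v_p(y) = 2 + 3 = 5. (Direct check: xy = 68750 = 5^5 · (22).)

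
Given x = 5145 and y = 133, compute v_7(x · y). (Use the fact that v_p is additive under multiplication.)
v_7(684285) = 4

v_p(x) = 3 (factor: 5145 = 7^3 · 15); v_p(y) = 1 (factor: 133 = 7^1 · 19). Additivity: v_p(xy) = v_p(x) + v_p(y) = 3 + 1 = 4. (Direct check: xy = 684285 = 7^4 · (285).)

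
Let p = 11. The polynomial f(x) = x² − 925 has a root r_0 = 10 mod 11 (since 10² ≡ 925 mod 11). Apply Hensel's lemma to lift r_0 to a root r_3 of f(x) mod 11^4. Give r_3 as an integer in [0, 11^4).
r_3 = 9096 (mod 14641)

Hensel's recurrence: r_{i+1} = r_i − f(r_i)·(f′(r_i))^{-1} mod 11^{i+2}, with f′(x) = 2x. Iterate:
  r_0 = 10 (mod 11)
  r_1 = 21 (mod 121)
  r_2 = 1110 (mod 1331)
  r_3 = 9096 (mod 14641)
Final: r_3 = 9096, and one checks f(r_3) ≡ 0 mod 11^4.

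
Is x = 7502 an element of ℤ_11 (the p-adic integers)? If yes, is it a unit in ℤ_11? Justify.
x ∈ ℤ_11 but not a unit; v_11(x) = 2 > 0

ℤ_11 = {x ∈ ℚ_11 : v_11(x) ≥ 0} and ℤ_11^× = {x ∈ ℤ_11 : v_11(x) = 0}. Here v_11(7502) = v_11(num) − v_11(den) = 2; compare against these criteria.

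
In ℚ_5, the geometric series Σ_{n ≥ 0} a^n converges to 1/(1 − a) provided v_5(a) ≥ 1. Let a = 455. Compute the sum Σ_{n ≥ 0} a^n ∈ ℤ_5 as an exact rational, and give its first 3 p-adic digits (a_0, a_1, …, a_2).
Σ a^n = 1/(1 − a) = -1/454;  first 3 digits = (1, 1, 4)

v_5(a) = 1 ≥ 1, so the series converges in ℤ_5 to 1/(1 − a) = 1/(1 − 455) = -1/454. Expand this rational in ℤ_5: compute digits iteratively via d_i = x_i mod 5, x_{i+1} = (x_i − d_i)/5. The first 3 digits are (1, 1, 4).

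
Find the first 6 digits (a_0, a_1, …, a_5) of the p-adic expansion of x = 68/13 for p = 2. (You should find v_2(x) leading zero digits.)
(a_0, …, a_5) = (0, 0, 1, 0, 1, 0)

v_2(68/13) = 2, so a_0 = ... = a_1 = 0. Factor out: x = 2^2 · u with u = 17/13 a unit in ℤ_2. Expand u iteratively via a_{v+i} = u_i mod 2, u_{i+1} = (u_i − a_{v+i})/2:
  u_0 = 17/13;  a_2 = 1;  u_1 = (u_0 − 1)/2 = 2/13
  u_1 = 2/13;  a_3 = 0;  u_2 = (u_1 − 0)/2 = 1/13
  u_2 = 1/13;  a_4 = 1;  u_3 = (u_2 − 1)/2 = -6/13
  u_3 = -6/13;  a_5 = 0;  u_4 = (u_3 − 0)/2 = -3/13
Digits: (0, 0, 1, 0, 1, 0).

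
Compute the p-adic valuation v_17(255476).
v_17(255476) = 3

v_17(n) is the largest exponent k such that 17^k divides n. Factor out: 255476 = 17^3 · 52. (Sign doesn't affect v_p.) So v_17(255476) = 3.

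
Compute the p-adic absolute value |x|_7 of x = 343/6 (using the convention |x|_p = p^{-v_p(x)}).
|343/6|_7 = 1/343

Step 1 — compute v_7(x) by factoring powers of 7 out of the numerator and denominator: v_7(343/6) = 3. Step 2 — apply |x|_p = p^{-v_p(x)} = 7^{-3} = 1/343.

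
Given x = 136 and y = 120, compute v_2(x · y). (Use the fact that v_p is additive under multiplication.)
v_2(16320) = 6

v_p(x) = 3 (factor: 136 = 2^3 · 17); v_p(y) = 3 (factor: 120 = 2^3 · 15). Additivity: v_p(xy) = v_p(x) + v_p(y) = 3 + 3 = 6. (Direct check: xy = 16320 = 2^6 · (255).)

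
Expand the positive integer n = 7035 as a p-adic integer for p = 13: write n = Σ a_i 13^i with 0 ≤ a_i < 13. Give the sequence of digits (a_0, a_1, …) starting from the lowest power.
(a_0, a_1, …) = (2, 8, 2, 3)

Repeated division by 13 gives the digits low-to-high: 7035 = 2 + 8·13^1 + 2·13^2 + 3·13^3. Digit sequence: (2, 8, 2, 3).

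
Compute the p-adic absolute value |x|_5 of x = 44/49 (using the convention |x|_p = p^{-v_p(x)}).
|44/49|_5 = 1

Step 1 — compute v_5(x) by factoring powers of 5 out of the numerator and denominator: v_5(44/49) = 0. Step 2 — apply |x|_p = p^{-v_p(x)} = 5^{0} = 1.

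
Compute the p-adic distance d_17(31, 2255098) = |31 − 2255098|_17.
d_17(31, 2255098) = 1/83521

Step 1 — x − y = 31 − 2255098 = -2255067. Step 2 — v_17(-2255067) = 4 (factor: -2255067 = −(17^4 · 27); the sign does not affect v_p). Step 3 — |x − y|_17 = 17^{-4} = 1/83521.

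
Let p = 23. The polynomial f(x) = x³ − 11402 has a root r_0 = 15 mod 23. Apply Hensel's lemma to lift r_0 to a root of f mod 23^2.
r_1 = 291 (mod 529)

Hensel: r_{i+1} = r_i − f(r_i)/f′(r_i) mod 23^{i+2}, where f′(x) = 3x². Iterate:
  r_0 = 15 (mod 23)
  r_1 = 291 (mod 529)
Final: r = 291 with f(r) ≡ 0 mod 23^2.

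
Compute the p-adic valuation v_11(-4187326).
v_11(-4187326) = 5

v_11(n) is the largest exponent k such that 11^k divides n. Factor out: -4187326 = -11^5 · 26. (Sign doesn't affect v_p.) So v_11(-4187326) = 5.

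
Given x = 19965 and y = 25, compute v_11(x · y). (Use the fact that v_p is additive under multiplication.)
v_11(499125) = 3

v_p(x) = 3 (factor: 19965 = 11^3 · 15); v_p(y) = 0 (factor: 25 = 11^0 · 25). Additivity: v_p(xy) = v_p(x) + v_p(y) = 3 + 0 = 3. (Direct check: xy = 499125 = 11^3 · (375).)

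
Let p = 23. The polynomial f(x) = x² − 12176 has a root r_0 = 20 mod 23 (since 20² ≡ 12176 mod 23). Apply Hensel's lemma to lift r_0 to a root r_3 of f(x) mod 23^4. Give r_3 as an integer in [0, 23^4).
r_3 = 231170 (mod 279841)

Hensel's recurrence: r_{i+1} = r_i − f(r_i)·(f′(r_i))^{-1} mod 23^{i+2}, with f′(x) = 2x. Iterate:
  r_0 = 20 (mod 23)
  r_1 = 526 (mod 529)
  r_2 = 12164 (mod 12167)
  r_3 = 231170 (mod 279841)
Final: r_3 = 231170, and one checks f(r_3) ≡ 0 mod 23^4.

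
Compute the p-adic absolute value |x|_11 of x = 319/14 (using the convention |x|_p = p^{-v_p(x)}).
|319/14|_11 = 1/11

Step 1 — compute v_11(x) by factoring powers of 11 out of the numerator and denominator: v_11(319/14) = 1. Step 2 — apply |x|_p = p^{-v_p(x)} = 11^{-1} = 1/11.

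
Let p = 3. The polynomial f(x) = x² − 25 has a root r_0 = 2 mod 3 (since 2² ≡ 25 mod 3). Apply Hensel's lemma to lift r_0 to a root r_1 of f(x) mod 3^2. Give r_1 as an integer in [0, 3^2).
r_1 = 5 (mod 9)

Hensel's recurrence: r_{i+1} = r_i − f(r_i)·(f′(r_i))^{-1} mod 3^{i+2}, with f′(x) = 2x. Iterate:
  r_0 = 2 (mod 3)
  r_1 = 5 (mod 9)
Final: r_1 = 5, and one checks f(r_1) ≡ 0 mod 3^2.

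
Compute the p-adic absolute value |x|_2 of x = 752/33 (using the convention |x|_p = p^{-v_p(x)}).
|752/33|_2 = 1/16

Step 1 — compute v_2(x) by factoring powers of 2 out of the numerator and denominator: v_2(752/33) = 4. Step 2 — apply |x|_p = p^{-v_p(x)} = 2^{-4} = 1/16.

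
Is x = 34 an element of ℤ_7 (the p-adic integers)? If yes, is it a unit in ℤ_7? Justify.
x ∈ ℤ_7^× (unit); v_7(x) = 0

ℤ_7 = {x ∈ ℚ_7 : v_7(x) ≥ 0} and ℤ_7^× = {x ∈ ℤ_7 : v_7(x) = 0}. Here v_7(34) = v_7(num) − v_7(den) = 0; compare against these criteria.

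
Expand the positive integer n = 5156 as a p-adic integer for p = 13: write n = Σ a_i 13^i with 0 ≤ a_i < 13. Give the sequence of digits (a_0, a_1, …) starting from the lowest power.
(a_0, a_1, …) = (8, 6, 4, 2)

Repeated division by 13 gives the digits low-to-high: 5156 = 8 + 6·13^1 + 4·13^2 + 2·13^3. Digit sequence: (8, 6, 4, 2).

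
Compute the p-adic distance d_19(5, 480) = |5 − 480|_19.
d_19(5, 480) = 1/19

Step 1 — x − y = 5 − 480 = -475. Step 2 — v_19(-475) = 1 (factor: -475 = −(19^1 · 25); the sign does not affect v_p). Step 3 — |x − y|_19 = 19^{-1} = 1/19.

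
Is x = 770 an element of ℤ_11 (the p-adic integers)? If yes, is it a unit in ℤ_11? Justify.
x ∈ ℤ_11 but not a unit; v_11(x) = 1 > 0

ℤ_11 = {x ∈ ℚ_11 : v_11(x) ≥ 0} and ℤ_11^× = {x ∈ ℤ_11 : v_11(x) = 0}. Here v_11(770) = v_11(num) − v_11(den) = 1; compare against these criteria.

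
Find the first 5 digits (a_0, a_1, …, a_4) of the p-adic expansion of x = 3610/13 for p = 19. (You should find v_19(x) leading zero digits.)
(a_0, …, a_4) = (0, 0, 11, 17, 2)

v_19(3610/13) = 2, so a_0 = ... = a_1 = 0. Factor out: x = 19^2 · u with u = 10/13 a unit in ℤ_19. Expand u iteratively via a_{v+i} = u_i mod 19, u_{i+1} = (u_i − a_{v+i})/19:
  u_0 = 10/13;  a_2 = 11;  u_1 = (u_0 − 11)/19 = -7/13
  u_1 = -7/13;  a_3 = 17;  u_2 = (u_1 − 17)/19 = -12/13
  u_2 = -12/13;  a_4 = 2;  u_3 = (u_2 − 2)/19 = -2/13
Digits: (0, 0, 11, 17, 2).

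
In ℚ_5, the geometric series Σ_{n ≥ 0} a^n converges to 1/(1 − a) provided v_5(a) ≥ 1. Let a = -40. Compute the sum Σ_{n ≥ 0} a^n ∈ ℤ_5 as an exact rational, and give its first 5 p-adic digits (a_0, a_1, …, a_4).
Σ a^n = 1/(1 − a) = 1/41;  first 5 digits = (1, 2, 2, 0, 1)

v_5(a) = 1 ≥ 1, so the series converges in ℤ_5 to 1/(1 − a) = 1/(1 − (-40)) = 1/41. Expand this rational in ℤ_5: compute digits iteratively via d_i = x_i mod 5, x_{i+1} = (x_i − d_i)/5. The first 5 digits are (1, 2, 2, 0, 1).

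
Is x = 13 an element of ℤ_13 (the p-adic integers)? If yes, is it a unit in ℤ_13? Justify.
x ∈ ℤ_13 but not a unit; v_13(x) = 1 > 0

ℤ_13 = {x ∈ ℚ_13 : v_13(x) ≥ 0} and ℤ_13^× = {x ∈ ℤ_13 : v_13(x) = 0}. Here v_13(13) = v_13(num) − v_13(den) = 1; compare against these criteria.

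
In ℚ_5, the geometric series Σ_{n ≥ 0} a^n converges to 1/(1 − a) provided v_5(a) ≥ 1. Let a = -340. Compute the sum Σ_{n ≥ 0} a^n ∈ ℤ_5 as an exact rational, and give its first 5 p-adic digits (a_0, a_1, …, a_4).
Σ a^n = 1/(1 − a) = 1/341;  first 5 digits = (1, 2, 0, 0, 4)

v_5(a) = 1 ≥ 1, so the series converges in ℤ_5 to 1/(1 − a) = 1/(1 − (-340)) = 1/341. Expand this rational in ℤ_5: compute digits iteratively via d_i = x_i mod 5, x_{i+1} = (x_i − d_i)/5. The first 5 digits are (1, 2, 0, 0, 4).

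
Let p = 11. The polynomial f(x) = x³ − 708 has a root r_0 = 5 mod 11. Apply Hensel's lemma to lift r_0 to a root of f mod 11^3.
r_2 = 379 (mod 1331)

Hensel: r_{i+1} = r_i − f(r_i)/f′(r_i) mod 11^{i+2}, where f′(x) = 3x². Iterate:
  r_0 = 5 (mod 11)
  r_1 = 16 (mod 121)
  r_2 = 379 (mod 1331)
Final: r = 379 with f(r) ≡ 0 mod 11^3.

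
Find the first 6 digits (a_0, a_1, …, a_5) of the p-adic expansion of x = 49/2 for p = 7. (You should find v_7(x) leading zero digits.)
(a_0, …, a_5) = (0, 0, 4, 3, 3, 3)

v_7(49/2) = 2, so a_0 = ... = a_1 = 0. Factor out: x = 7^2 · u with u = 1/2 a unit in ℤ_7. Expand u iteratively via a_{v+i} = u_i mod 7, u_{i+1} = (u_i − a_{v+i})/7:
  u_0 = 1/2;  a_2 = 4;  u_1 = (u_0 − 4)/7 = -1/2
  u_1 = -1/2;  a_3 = 3;  u_2 = (u_1 − 3)/7 = -1/2
  u_2 = -1/2;  a_4 = 3;  u_3 = (u_2 − 3)/7 = -1/2
  u_3 = -1/2;  a_5 = 3;  u_4 = (u_3 − 3)/7 = -1/2
Digits: (0, 0, 4, 3, 3, 3).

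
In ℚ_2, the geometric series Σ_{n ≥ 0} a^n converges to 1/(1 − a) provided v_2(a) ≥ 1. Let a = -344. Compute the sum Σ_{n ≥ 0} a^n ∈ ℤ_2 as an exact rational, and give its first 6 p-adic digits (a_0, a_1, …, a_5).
Σ a^n = 1/(1 − a) = 1/345;  first 6 digits = (1, 0, 0, 1, 0, 1)

v_2(a) = 3 ≥ 1, so the series converges in ℤ_2 to 1/(1 − a) = 1/(1 − (-344)) = 1/345. Expand this rational in ℤ_2: compute digits iteratively via d_i = x_i mod 2, x_{i+1} = (x_i − d_i)/2. The first 6 digits are (1, 0, 0, 1, 0, 1).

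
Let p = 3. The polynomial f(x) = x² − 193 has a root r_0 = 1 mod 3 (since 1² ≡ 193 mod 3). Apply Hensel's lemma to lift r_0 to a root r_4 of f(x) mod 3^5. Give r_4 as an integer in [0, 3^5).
r_4 = 133 (mod 243)

Hensel's recurrence: r_{i+1} = r_i − f(r_i)·(f′(r_i))^{-1} mod 3^{i+2}, with f′(x) = 2x. Iterate:
  r_0 = 1 (mod 3)
  r_1 = 7 (mod 9)
  r_2 = 25 (mod 27)
  r_3 = 52 (mod 81)
  r_4 = 133 (mod 243)
Final: r_4 = 133, and one checks f(r_4) ≡ 0 mod 3^5.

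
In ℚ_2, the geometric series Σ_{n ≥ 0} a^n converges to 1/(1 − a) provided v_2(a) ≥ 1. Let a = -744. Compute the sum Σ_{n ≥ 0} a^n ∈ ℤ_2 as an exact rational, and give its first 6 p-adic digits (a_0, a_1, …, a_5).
Σ a^n = 1/(1 − a) = 1/745;  first 6 digits = (1, 0, 0, 1, 1, 0)

v_2(a) = 3 ≥ 1, so the series converges in ℤ_2 to 1/(1 − a) = 1/(1 − (-744)) = 1/745. Expand this rational in ℤ_2: compute digits iteratively via d_i = x_i mod 2, x_{i+1} = (x_i − d_i)/2. The first 6 digits are (1, 0, 0, 1, 1, 0).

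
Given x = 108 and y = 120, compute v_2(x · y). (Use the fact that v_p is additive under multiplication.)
v_2(12960) = 5

v_p(x) = 2 (factor: 108 = 2^2 · 27); v_p(y) = 3 (factor: 120 = 2^3 · 15). Additivity: v_p(xy) = v_p(x) + v_p(y) = 2 + 3 = 5. (Direct check: xy = 12960 = 2^5 · (405).)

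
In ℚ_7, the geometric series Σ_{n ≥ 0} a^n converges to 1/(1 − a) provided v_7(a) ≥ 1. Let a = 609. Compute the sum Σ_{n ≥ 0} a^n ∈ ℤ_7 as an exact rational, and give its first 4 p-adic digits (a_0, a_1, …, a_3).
Σ a^n = 1/(1 − a) = -1/608;  first 4 digits = (1, 3, 0, 4)

v_7(a) = 1 ≥ 1, so the series converges in ℤ_7 to 1/(1 − a) = 1/(1 − 609) = -1/608. Expand this rational in ℤ_7: compute digits iteratively via d_i = x_i mod 7, x_{i+1} = (x_i − d_i)/7. The first 4 digits are (1, 3, 0, 4).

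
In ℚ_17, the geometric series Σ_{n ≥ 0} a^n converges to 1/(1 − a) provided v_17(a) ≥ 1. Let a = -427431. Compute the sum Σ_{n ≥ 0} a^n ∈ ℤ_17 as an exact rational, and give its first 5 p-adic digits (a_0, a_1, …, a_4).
Σ a^n = 1/(1 − a) = 1/427432;  first 5 digits = (1, 0, 0, 15, 11)

v_17(a) = 3 ≥ 1, so the series converges in ℤ_17 to 1/(1 − a) = 1/(1 − (-427431)) = 1/427432. Expand this rational in ℤ_17: compute digits iteratively via d_i = x_i mod 17, x_{i+1} = (x_i − d_i)/17. The first 5 digits are (1, 0, 0, 15, 11).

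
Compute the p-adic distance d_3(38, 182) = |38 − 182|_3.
d_3(38, 182) = 1/9

Step 1 — x − y = 38 − 182 = -144. Step 2 — v_3(-144) = 2 (factor: -144 = −(3^2 · 16); the sign does not affect v_p). Step 3 — |x − y|_3 = 3^{-2} = 1/9.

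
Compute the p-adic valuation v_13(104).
v_13(104) = 1

v_13(n) is the largest exponent k such that 13^k divides n. Factor out: 104 = 13^1 · 8. (Sign doesn't affect v_p.) So v_13(104) = 1.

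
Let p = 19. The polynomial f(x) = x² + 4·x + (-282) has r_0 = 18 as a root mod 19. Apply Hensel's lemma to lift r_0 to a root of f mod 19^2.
r_1 = 322 (mod 361)

Hensel: r_{i+1} = r_i − f(r_i)·(f′(r_i))^{-1} mod 19^{i+2}, f′(x) = 2x + 4. Iterate:
  r_0 = 18 (mod 19)
  r_1 = 322 (mod 361)
Final: r = 322 satisfies f(r) ≡ 0 mod 19^2.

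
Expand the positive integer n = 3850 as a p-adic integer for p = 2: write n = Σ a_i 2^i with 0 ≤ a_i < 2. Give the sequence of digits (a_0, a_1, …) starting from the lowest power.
(a_0, a_1, …) = (0, 1, 0, 1, 0, 0, 0, 0, 1, 1, 1, 1)

Repeated division by 2 gives the digits low-to-high: 3850 = 1·2^1 + 1·2^3 + 1·2^8 + 1·2^9 + 1·2^10 + 1·2^11. Digit sequence: (0, 1, 0, 1, 0, 0, 0, 0, 1, 1, 1, 1).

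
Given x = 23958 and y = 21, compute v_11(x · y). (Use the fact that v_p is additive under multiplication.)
v_11(503118) = 3

v_p(x) = 3 (factor: 23958 = 11^3 · 18); v_p(y) = 0 (factor: 21 = 11^0 · 21). Additivity: v_p(xy) = v_p(x) + v_p(y) = 3 + 0 = 3. (Direct check: xy = 503118 = 11^3 · (378).)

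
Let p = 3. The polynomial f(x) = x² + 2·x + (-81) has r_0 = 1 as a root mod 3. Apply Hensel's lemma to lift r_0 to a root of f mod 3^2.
r_1 = 7 (mod 9)

Hensel: r_{i+1} = r_i − f(r_i)·(f′(r_i))^{-1} mod 3^{i+2}, f′(x) = 2x + 2. Iterate:
  r_0 = 1 (mod 3)
  r_1 = 7 (mod 9)
Final: r = 7 satisfies f(r) ≡ 0 mod 3^2.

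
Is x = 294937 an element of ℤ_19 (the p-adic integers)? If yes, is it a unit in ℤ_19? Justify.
x ∈ ℤ_19 but not a unit; v_19(x) = 3 > 0

ℤ_19 = {x ∈ ℚ_19 : v_19(x) ≥ 0} and ℤ_19^× = {x ∈ ℤ_19 : v_19(x) = 0}. Here v_19(294937) = v_19(num) − v_19(den) = 3; compare against these criteria.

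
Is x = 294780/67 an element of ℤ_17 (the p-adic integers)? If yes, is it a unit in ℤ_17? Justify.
x ∈ ℤ_17 but not a unit; v_17(x) = 3 > 0

ℤ_17 = {x ∈ ℚ_17 : v_17(x) ≥ 0} and ℤ_17^× = {x ∈ ℤ_17 : v_17(x) = 0}. Here v_17(294780/67) = v_17(num) − v_17(den) = 3; compare against these criteria.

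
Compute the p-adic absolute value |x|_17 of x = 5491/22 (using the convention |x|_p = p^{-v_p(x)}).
|5491/22|_17 = 1/289

Step 1 — compute v_17(x) by factoring powers of 17 out of the numerator and denominator: v_17(5491/22) = 2. Step 2 — apply |x|_p = p^{-v_p(x)} = 17^{-2} = 1/289.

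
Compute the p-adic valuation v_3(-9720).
v_3(-9720) = 5

v_3(n) is the largest exponent k such that 3^k divides n. Factor out: -9720 = -3^5 · 40. (Sign doesn't affect v_p.) So v_3(-9720) = 5.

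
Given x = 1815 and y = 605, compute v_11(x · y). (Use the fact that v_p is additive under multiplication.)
v_11(1098075) = 4

v_p(x) = 2 (factor: 1815 = 11^2 · 15); v_p(y) = 2 (factor: 605 = 11^2 · 5). Additivity: v_p(xy) = v_p(x) + v_p(y) = 2 + 2 = 4. (Direct check: xy = 1098075 = 11^4 · (75).)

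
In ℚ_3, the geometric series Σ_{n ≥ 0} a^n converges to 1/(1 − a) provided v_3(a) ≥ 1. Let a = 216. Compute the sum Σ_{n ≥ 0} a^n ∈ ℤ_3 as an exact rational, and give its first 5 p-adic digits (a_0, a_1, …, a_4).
Σ a^n = 1/(1 − a) = -1/215;  first 5 digits = (1, 0, 0, 2, 2)

v_3(a) = 3 ≥ 1, so the series converges in ℤ_3 to 1/(1 − a) = 1/(1 − 216) = -1/215. Expand this rational in ℤ_3: compute digits iteratively via d_i = x_i mod 3, x_{i+1} = (x_i − d_i)/3. The first 5 digits are (1, 0, 0, 2, 2).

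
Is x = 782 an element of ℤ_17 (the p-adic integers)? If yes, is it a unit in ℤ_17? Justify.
x ∈ ℤ_17 but not a unit; v_17(x) = 1 > 0

ℤ_17 = {x ∈ ℚ_17 : v_17(x) ≥ 0} and ℤ_17^× = {x ∈ ℤ_17 : v_17(x) = 0}. Here v_17(782) = v_17(num) − v_17(den) = 1; compare against these criteria.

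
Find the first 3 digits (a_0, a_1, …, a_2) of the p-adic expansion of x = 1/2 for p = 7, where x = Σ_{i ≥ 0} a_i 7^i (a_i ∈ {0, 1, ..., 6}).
(a_0, …, a_2) = (4, 3, 3)

v_7(1/2) = 0 (numerator and denominator both coprime to 7), so x ∈ ℤ_7^×. Compute digits iteratively via a_i = x_i mod 7, x_{i+1} = (x_i − a_i)/7, with x_0 = x:
  x_0 = 1/2;  a_0 = 4;  x_1 = (x_0 − 4)/7 = -1/2
  x_1 = -1/2;  a_1 = 3;  x_2 = (x_1 − 3)/7 = -1/2
  x_2 = -1/2;  a_2 = 3;  x_3 = (x_2 − 3)/7 = -1/2
Digits: (4, 3, 3).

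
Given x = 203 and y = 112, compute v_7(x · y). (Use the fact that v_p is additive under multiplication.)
v_7(22736) = 2

v_p(x) = 1 (factor: 203 = 7^1 · 29); v_p(y) = 1 (factor: 112 = 7^1 · 16). Additivity: v_p(xy) = v_p(x) + v_p(y) = 1 + 1 = 2. (Direct check: xy = 22736 = 7^2 · (464).)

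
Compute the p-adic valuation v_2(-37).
v_2(-37) = 0

v_2(n) is the largest exponent k such that 2^k divides n. Factor out: -37 = -2^0 · 37. (Sign doesn't affect v_p.) So v_2(-37) = 0.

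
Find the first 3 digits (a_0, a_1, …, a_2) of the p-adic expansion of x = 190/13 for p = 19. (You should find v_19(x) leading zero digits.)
(a_0, …, a_2) = (0, 11, 17)

v_19(190/13) = 1, so a_0 = ... = a_0 = 0. Factor out: x = 19^1 · u with u = 10/13 a unit in ℤ_19. Expand u iteratively via a_{v+i} = u_i mod 19, u_{i+1} = (u_i − a_{v+i})/19:
  u_0 = 10/13;  a_1 = 11;  u_1 = (u_0 − 11)/19 = -7/13
  u_1 = -7/13;  a_2 = 17;  u_2 = (u_1 − 17)/19 = -12/13
Digits: (0, 11, 17).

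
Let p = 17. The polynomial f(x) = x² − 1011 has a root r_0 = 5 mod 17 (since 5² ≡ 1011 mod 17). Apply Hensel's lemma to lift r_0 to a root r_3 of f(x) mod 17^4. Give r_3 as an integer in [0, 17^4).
r_3 = 10392 (mod 83521)

Hensel's recurrence: r_{i+1} = r_i − f(r_i)·(f′(r_i))^{-1} mod 17^{i+2}, with f′(x) = 2x. Iterate:
  r_0 = 5 (mod 17)
  r_1 = 277 (mod 289)
  r_2 = 566 (mod 4913)
  r_3 = 10392 (mod 83521)
Final: r_3 = 10392, and one checks f(r_3) ≡ 0 mod 17^4.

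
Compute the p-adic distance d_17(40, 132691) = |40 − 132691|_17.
d_17(40, 132691) = 1/4913

Step 1 — x − y = 40 − 132691 = -132651. Step 2 — v_17(-132651) = 3 (factor: -132651 = −(17^3 · 27); the sign does not affect v_p). Step 3 — |x − y|_17 = 17^{-3} = 1/4913.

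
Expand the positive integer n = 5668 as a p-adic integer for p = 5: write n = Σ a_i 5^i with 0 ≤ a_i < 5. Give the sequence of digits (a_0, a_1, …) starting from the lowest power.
(a_0, a_1, …) = (3, 3, 1, 0, 4, 1)

Repeated division by 5 gives the digits low-to-high: 5668 = 3 + 3·5^1 + 1·5^2 + 4·5^4 + 1·5^5. Digit sequence: (3, 3, 1, 0, 4, 1).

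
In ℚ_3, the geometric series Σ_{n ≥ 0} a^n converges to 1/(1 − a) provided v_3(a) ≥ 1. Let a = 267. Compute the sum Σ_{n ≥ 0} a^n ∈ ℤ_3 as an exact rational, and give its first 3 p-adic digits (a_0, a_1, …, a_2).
Σ a^n = 1/(1 − a) = -1/266;  first 3 digits = (1, 2, 0)

v_3(a) = 1 ≥ 1, so the series converges in ℤ_3 to 1/(1 − a) = 1/(1 − 267) = -1/266. Expand this rational in ℤ_3: compute digits iteratively via d_i = x_i mod 3, x_{i+1} = (x_i − d_i)/3. The first 3 digits are (1, 2, 0).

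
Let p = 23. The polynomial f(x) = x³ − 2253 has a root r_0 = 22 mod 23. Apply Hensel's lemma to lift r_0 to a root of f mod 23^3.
r_2 = 6922 (mod 12167)

Hensel: r_{i+1} = r_i − f(r_i)/f′(r_i) mod 23^{i+2}, where f′(x) = 3x². Iterate:
  r_0 = 22 (mod 23)
  r_1 = 45 (mod 529)
  r_2 = 6922 (mod 12167)
Final: r = 6922 with f(r) ≡ 0 mod 23^3.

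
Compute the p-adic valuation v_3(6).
v_3(6) = 1

v_3(n) is the largest exponent k such that 3^k divides n. Factor out: 6 = 3^1 · 2. (Sign doesn't affect v_p.) So v_3(6) = 1.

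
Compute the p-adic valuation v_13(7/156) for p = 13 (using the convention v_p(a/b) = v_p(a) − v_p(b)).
v_13(7/156) = -1

Factor powers of 13 from the numerator and denominator of the reduced fraction: 7 = 13^0 · 7 and 156 = 13^1 · 12. Apply v_p(a/b) = v_p(a) − v_p(b): v_13(7/156) = 0 − 1 = -1.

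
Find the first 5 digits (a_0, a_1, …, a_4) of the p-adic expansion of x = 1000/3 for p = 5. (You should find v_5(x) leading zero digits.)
(a_0, …, a_4) = (0, 0, 0, 1, 2)

v_5(1000/3) = 3, so a_0 = ... = a_2 = 0. Factor out: x = 5^3 · u with u = 8/3 a unit in ℤ_5. Expand u iteratively via a_{v+i} = u_i mod 5, u_{i+1} = (u_i − a_{v+i})/5:
  u_0 = 8/3;  a_3 = 1;  u_1 = (u_0 − 1)/5 = 1/3
  u_1 = 1/3;  a_4 = 2;  u_2 = (u_1 − 2)/5 = -1/3
Digits: (0, 0, 0, 1, 2).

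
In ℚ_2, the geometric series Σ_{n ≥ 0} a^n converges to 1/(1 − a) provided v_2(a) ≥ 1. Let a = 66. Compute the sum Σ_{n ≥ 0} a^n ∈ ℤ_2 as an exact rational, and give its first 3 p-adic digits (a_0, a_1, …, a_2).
Σ a^n = 1/(1 − a) = -1/65;  first 3 digits = (1, 1, 1)

v_2(a) = 1 ≥ 1, so the series converges in ℤ_2 to 1/(1 − a) = 1/(1 − 66) = -1/65. Expand this rational in ℤ_2: compute digits iteratively via d_i = x_i mod 2, x_{i+1} = (x_i − d_i)/2. The first 3 digits are (1, 1, 1).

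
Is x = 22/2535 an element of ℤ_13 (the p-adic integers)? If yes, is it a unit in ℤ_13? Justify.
x ∉ ℤ_13 (v_13(x) = -2 < 0)

ℤ_13 = {x ∈ ℚ_13 : v_13(x) ≥ 0} and ℤ_13^× = {x ∈ ℤ_13 : v_13(x) = 0}. Here v_13(22/2535) = v_13(num) − v_13(den) = -2; compare against these criteria.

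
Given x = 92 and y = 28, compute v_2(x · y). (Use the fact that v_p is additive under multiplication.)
v_2(2576) = 4

v_p(x) = 2 (factor: 92 = 2^2 · 23); v_p(y) = 2 (factor: 28 = 2^2 · 7). Additivity: v_p(xy) = v_p(x) + v_p(y) = 2 + 2 = 4. (Direct check: xy = 2576 = 2^4 · (161).)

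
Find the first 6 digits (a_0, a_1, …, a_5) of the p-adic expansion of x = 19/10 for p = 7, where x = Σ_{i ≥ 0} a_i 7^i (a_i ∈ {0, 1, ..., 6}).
(a_0, …, a_5) = (4, 6, 4, 0, 2, 6)

v_7(19/10) = 0 (numerator and denominator both coprime to 7), so x ∈ ℤ_7^×. Compute digits iteratively via a_i = x_i mod 7, x_{i+1} = (x_i − a_i)/7, with x_0 = x:
  x_0 = 19/10;  a_0 = 4;  x_1 = (x_0 − 4)/7 = -3/10
  x_1 = -3/10;  a_1 = 6;  x_2 = (x_1 − 6)/7 = -9/10
  x_2 = -9/10;  a_2 = 4;  x_3 = (x_2 − 4)/7 = -7/10
  x_3 = -7/10;  a_3 = 0;  x_4 = (x_3 − 0)/7 = -1/10
  x_4 = -1/10;  a_4 = 2;  x_5 = (x_4 − 2)/7 = -3/10
  x_5 = -3/10;  a_5 = 6;  x_6 = (x_5 − 6)/7 = -9/10
Digits: (4, 6, 4, 0, 2, 6).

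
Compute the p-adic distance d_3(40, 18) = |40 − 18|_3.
d_3(40, 18) = 1

Step 1 — x − y = 40 − 18 = 22. Step 2 — v_3(22) = 0 (factor: 22 = (3^0 · 22); the sign does not affect v_p). Step 3 — |x − y|_3 = 3^{0} = 1.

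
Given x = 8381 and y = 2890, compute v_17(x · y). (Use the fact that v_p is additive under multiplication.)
v_17(24221090) = 4

v_p(x) = 2 (factor: 8381 = 17^2 · 29); v_p(y) = 2 (factor: 2890 = 17^2 · 10). Additivity: v_p(xy) = v_p(x) + v_p(y) = 2 + 2 = 4. (Direct check: xy = 24221090 = 17^4 · (290).)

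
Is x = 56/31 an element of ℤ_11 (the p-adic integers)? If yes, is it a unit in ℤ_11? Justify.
x ∈ ℤ_11^× (unit); v_11(x) = 0

ℤ_11 = {x ∈ ℚ_11 : v_11(x) ≥ 0} and ℤ_11^× = {x ∈ ℤ_11 : v_11(x) = 0}. Here v_11(56/31) = v_11(num) − v_11(den) = 0; compare against these criteria.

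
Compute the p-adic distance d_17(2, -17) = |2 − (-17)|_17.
d_17(2, -17) = 1

Step 1 — x − y = 2 − (-17) = 19. Step 2 — v_17(19) = 0 (factor: 19 = (17^0 · 19); the sign does not affect v_p). Step 3 — |x − y|_17 = 17^{0} = 1.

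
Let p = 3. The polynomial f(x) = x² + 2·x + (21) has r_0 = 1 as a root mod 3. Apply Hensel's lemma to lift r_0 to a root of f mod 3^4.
r_3 = 40 (mod 81)

Hensel: r_{i+1} = r_i − f(r_i)·(f′(r_i))^{-1} mod 3^{i+2}, f′(x) = 2x + 2. Iterate:
  r_0 = 1 (mod 3)
  r_1 = 4 (mod 9)
  r_2 = 13 (mod 27)
  r_3 = 40 (mod 81)
Final: r = 40 satisfies f(r) ≡ 0 mod 3^4.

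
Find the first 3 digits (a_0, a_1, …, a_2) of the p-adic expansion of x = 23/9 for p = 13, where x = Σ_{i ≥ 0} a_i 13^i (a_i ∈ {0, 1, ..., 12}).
(a_0, …, a_2) = (4, 10, 5)

v_13(23/9) = 0 (numerator and denominator both coprime to 13), so x ∈ ℤ_13^×. Compute digits iteratively via a_i = x_i mod 13, x_{i+1} = (x_i − a_i)/13, with x_0 = x:
  x_0 = 23/9;  a_0 = 4;  x_1 = (x_0 − 4)/13 = -1/9
  x_1 = -1/9;  a_1 = 10;  x_2 = (x_1 − 10)/13 = -7/9
  x_2 = -7/9;  a_2 = 5;  x_3 = (x_2 − 5)/13 = -4/9
Digits: (4, 10, 5).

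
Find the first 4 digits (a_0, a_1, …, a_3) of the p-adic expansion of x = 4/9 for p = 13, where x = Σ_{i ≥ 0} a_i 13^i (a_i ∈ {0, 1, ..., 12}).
(a_0, …, a_3) = (12, 2, 7, 11)

v_13(4/9) = 0 (numerator and denominator both coprime to 13), so x ∈ ℤ_13^×. Compute digits iteratively via a_i = x_i mod 13, x_{i+1} = (x_i − a_i)/13, with x_0 = x:
  x_0 = 4/9;  a_0 = 12;  x_1 = (x_0 − 12)/13 = -8/9
  x_1 = -8/9;  a_1 = 2;  x_2 = (x_1 − 2)/13 = -2/9
  x_2 = -2/9;  a_2 = 7;  x_3 = (x_2 − 7)/13 = -5/9
  x_3 = -5/9;  a_3 = 11;  x_4 = (x_3 − 11)/13 = -8/9
Digits: (12, 2, 7, 11).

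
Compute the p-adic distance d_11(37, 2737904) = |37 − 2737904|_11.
d_11(37, 2737904) = 1/161051

Step 1 — x − y = 37 − 2737904 = -2737867. Step 2 — v_11(-2737867) = 5 (factor: -2737867 = −(11^5 · 17); the sign does not affect v_p). Step 3 — |x − y|_11 = 11^{-5} = 1/161051.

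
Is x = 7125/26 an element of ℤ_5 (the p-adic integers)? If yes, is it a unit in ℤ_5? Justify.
x ∈ ℤ_5 but not a unit; v_5(x) = 3 > 0

ℤ_5 = {x ∈ ℚ_5 : v_5(x) ≥ 0} and ℤ_5^× = {x ∈ ℤ_5 : v_5(x) = 0}. Here v_5(7125/26) = v_5(num) − v_5(den) = 3; compare against these criteria.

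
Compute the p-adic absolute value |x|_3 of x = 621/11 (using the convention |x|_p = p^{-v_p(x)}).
|621/11|_3 = 1/27

Step 1 — compute v_3(x) by factoring powers of 3 out of the numerator and denominator: v_3(621/11) = 3. Step 2 — apply |x|_p = p^{-v_p(x)} = 3^{-3} = 1/27.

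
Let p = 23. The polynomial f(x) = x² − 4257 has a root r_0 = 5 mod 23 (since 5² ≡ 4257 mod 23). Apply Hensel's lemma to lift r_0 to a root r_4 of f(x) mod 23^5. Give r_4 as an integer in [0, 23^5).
r_4 = 1063824 (mod 6436343)

Hensel's recurrence: r_{i+1} = r_i − f(r_i)·(f′(r_i))^{-1} mod 23^{i+2}, with f′(x) = 2x. Iterate:
  r_0 = 5 (mod 23)
  r_1 = 5 (mod 529)
  r_2 = 5295 (mod 12167)
  r_3 = 224301 (mod 279841)
  r_4 = 1063824 (mod 6436343)
Final: r_4 = 1063824, and one checks f(r_4) ≡ 0 mod 23^5.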